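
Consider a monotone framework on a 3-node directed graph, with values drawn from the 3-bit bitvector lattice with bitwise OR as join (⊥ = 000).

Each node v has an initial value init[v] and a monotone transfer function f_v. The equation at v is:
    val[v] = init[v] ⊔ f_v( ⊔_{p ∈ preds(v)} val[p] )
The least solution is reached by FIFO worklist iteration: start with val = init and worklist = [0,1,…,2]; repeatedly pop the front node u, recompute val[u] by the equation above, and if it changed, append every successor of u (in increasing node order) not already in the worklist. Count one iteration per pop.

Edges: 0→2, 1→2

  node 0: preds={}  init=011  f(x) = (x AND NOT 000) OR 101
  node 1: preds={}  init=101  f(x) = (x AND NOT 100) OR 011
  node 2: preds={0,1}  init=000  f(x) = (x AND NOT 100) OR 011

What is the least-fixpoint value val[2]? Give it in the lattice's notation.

011

Iteration log — 3 steps:
  step 1. node 0  ⊔preds=000  new=111  old=011  +wl: 
  step 2. node 1  ⊔preds=000  new=111  old=101  +wl: 
  step 3. node 2  ⊔preds=111  new=011  old=000  +wl: 

Least fixpoint reached:
  node 0: 111
  node 1: 111
  node 2: 011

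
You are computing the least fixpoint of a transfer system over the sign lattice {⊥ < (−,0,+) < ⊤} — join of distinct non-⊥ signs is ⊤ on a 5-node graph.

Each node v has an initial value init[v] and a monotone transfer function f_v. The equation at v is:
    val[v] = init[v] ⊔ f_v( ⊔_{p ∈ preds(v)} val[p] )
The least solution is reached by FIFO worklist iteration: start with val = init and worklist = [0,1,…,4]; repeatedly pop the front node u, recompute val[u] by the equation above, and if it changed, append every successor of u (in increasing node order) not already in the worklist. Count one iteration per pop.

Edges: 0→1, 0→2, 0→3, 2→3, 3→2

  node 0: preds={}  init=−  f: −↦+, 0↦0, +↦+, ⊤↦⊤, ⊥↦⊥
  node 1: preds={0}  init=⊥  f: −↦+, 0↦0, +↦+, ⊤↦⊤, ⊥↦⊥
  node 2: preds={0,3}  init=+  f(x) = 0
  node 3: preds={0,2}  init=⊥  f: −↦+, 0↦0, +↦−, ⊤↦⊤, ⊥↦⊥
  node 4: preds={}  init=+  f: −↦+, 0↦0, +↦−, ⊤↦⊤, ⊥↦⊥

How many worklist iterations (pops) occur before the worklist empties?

Worklist (6 pops):
  #1 pop 0: in=⊥ → − (no change)
  #2 pop 1: in=− → + (was ⊥); enqueue []
  #3 pop 2: in=− → ⊤ (was +); enqueue []
  #4 pop 3: in=⊤ → ⊤ (was ⊥); enqueue [2]
  #5 pop 4: in=⊥ → + (no change)
  #6 pop 2: in=⊤ → ⊤ (no change)

Fixpoint:
  val[0] = −
  val[1] = +
  val[2] = ⊤
  val[3] = ⊤
  val[4] = +

6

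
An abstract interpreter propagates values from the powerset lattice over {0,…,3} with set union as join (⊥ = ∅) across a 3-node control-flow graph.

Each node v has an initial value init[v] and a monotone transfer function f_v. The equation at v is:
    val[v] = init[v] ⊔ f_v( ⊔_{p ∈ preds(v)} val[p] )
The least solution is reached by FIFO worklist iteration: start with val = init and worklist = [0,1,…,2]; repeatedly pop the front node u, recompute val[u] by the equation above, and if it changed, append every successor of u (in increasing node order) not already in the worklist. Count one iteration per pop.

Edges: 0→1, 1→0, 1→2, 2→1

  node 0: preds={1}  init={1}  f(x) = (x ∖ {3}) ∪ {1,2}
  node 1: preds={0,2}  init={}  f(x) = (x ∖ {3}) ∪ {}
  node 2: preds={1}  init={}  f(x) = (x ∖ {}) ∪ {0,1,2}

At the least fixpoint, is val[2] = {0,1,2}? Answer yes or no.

yes

Iteration log — 8 steps:
  step 1. node 0  ⊔preds={}  new={1,2}  old={1}  +wl: 
  step 2. node 1  ⊔preds={1,2}  new={1,2}  old={}  +wl: 0
  step 3. node 2  ⊔preds={1,2}  new={0,1,2}  old={}  +wl: 1
  step 4. node 0  ⊔preds={1,2}  new={1,2}  stable
  step 5. node 1  ⊔preds={0,1,2}  new={0,1,2}  old={1,2}  +wl: 0,2
  step 6. node 0  ⊔preds={0,1,2}  new={0,1,2}  old={1,2}  +wl: 1
  step 7. node 2  ⊔preds={0,1,2}  new={0,1,2}  stable
  step 8. node 1  ⊔preds={0,1,2}  new={0,1,2}  stable

Least fixpoint reached:
  node 0: {0,1,2}
  node 1: {0,1,2}
  node 2: {0,1,2}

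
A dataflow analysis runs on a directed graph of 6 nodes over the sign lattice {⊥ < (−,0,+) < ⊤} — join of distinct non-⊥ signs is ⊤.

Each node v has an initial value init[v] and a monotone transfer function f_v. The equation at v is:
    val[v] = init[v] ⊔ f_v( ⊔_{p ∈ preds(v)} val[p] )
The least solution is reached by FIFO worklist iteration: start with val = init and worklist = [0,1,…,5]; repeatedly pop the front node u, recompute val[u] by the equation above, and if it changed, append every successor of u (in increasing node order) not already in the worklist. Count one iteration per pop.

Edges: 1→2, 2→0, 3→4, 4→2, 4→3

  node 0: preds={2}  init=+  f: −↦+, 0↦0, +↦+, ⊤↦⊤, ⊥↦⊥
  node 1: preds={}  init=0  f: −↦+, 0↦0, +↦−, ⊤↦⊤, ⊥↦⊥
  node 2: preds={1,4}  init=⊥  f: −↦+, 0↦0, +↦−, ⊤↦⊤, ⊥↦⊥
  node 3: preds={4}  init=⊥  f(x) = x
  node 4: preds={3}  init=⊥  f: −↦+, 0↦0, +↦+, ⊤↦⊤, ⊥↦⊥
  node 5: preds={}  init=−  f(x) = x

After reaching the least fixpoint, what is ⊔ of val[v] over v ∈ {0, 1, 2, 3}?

Worklist (7 pops):
  #1 pop 0: in=⊥ → + (no change)
  #2 pop 1: in=⊥ → 0 (no change)
  #3 pop 2: in=0 → 0 (was ⊥); enqueue [0]
  #4 pop 3: in=⊥ → ⊥ (no change)
  #5 pop 4: in=⊥ → ⊥ (no change)
  #6 pop 5: in=⊥ → − (no change)
  #7 pop 0: in=0 → ⊤ (was +); enqueue []

Fixpoint:
  val[0] = ⊤
  val[1] = 0
  val[2] = 0
  val[3] = ⊥
  val[4] = ⊥
  val[5] = −

⊤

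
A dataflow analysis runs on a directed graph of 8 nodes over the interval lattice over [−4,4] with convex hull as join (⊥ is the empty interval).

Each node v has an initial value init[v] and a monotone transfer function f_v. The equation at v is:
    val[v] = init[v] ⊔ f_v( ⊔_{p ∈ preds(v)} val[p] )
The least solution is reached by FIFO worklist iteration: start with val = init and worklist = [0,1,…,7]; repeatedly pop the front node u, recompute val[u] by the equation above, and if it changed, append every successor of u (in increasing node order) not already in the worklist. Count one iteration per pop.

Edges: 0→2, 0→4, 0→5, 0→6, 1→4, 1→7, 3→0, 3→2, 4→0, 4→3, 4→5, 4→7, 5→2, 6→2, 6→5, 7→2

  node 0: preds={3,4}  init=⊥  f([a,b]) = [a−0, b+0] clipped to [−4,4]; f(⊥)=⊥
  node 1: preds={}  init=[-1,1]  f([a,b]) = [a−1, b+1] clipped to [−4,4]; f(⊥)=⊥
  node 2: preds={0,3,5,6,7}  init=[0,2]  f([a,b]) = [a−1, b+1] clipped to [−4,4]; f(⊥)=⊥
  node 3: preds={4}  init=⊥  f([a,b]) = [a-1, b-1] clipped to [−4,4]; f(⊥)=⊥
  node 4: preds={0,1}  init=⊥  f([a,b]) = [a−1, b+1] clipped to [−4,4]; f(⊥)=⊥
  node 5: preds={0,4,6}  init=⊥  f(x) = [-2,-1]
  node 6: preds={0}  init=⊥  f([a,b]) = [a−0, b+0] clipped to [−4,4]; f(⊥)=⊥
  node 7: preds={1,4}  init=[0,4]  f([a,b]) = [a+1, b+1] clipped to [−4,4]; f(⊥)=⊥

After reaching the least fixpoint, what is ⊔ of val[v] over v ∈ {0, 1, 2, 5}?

Trace (31 dequeues):
  [1] u=0 | in ⊥ | out ⊥ | ==
  [2] u=1 | in ⊥ | out [-1,1] | ==
  [3] u=2 | in [0,4] | out [-1,4] | prev [0,2] | push {}
  [4] u=3 | in ⊥ | out ⊥ | ==
  [5] u=4 | in [-1,1] | out [-2,2] | prev ⊥ | push {0,3}
  [6] u=5 | in [-2,2] | out [-2,-1] | prev ⊥ | push {2}
  [7] u=6 | in ⊥ | out ⊥ | ==
  [8] u=7 | in [-2,2] | out [-1,4] | prev [0,4] | push {}
  [9] u=0 | in [-2,2] | out [-2,2] | prev ⊥ | push {4,5,6}
  [10] u=3 | in [-2,2] | out [-3,1] | prev ⊥ | push {0}
  [11] u=2 | in [-3,4] | out [-4,4] | prev [-1,4] | push {}
  [12] u=4 | in [-2,2] | out [-3,3] | prev [-2,2] | push {3,7}
  [13] u=5 | in [-3,3] | out [-2,-1] | ==
  [14] u=6 | in [-2,2] | out [-2,2] | prev ⊥ | push {2,5}
  [15] u=0 | in [-3,3] | out [-3,3] | prev [-2,2] | push {4,6}
  [16] u=3 | in [-3,3] | out [-4,2] | prev [-3,1] | push {0}
  [17] u=7 | in [-3,3] | out [-2,4] | prev [-1,4] | push {}
  [18] u=2 | in [-4,4] | out [-4,4] | ==
  [19] u=5 | in [-3,3] | out [-2,-1] | ==
  [20] u=4 | in [-3,3] | out [-4,4] | prev [-3,3] | push {3,5,7}
  [21] u=6 | in [-3,3] | out [-3,3] | prev [-2,2] | push {2}
  [22] u=0 | in [-4,4] | out [-4,4] | prev [-3,3] | push {4,6}
  [23] u=3 | in [-4,4] | out [-4,3] | prev [-4,2] | push {0}
  [24] u=5 | in [-4,4] | out [-2,-1] | ==
  [25] u=7 | in [-4,4] | out [-3,4] | prev [-2,4] | push {}
  [26] u=2 | in [-4,4] | out [-4,4] | ==
  [27] u=4 | in [-4,4] | out [-4,4] | ==
  [28] u=6 | in [-4,4] | out [-4,4] | prev [-3,3] | push {2,5}
  [29] u=0 | in [-4,4] | out [-4,4] | ==
  [30] u=2 | in [-4,4] | out [-4,4] | ==
  [31] u=5 | in [-4,4] | out [-2,-1] | ==

Converged values:
  [0] [-4,4]
  [1] [-1,1]
  [2] [-4,4]
  [3] [-4,3]
  [4] [-4,4]
  [5] [-2,-1]
  [6] [-4,4]
  [7] [-3,4]

[-4,4]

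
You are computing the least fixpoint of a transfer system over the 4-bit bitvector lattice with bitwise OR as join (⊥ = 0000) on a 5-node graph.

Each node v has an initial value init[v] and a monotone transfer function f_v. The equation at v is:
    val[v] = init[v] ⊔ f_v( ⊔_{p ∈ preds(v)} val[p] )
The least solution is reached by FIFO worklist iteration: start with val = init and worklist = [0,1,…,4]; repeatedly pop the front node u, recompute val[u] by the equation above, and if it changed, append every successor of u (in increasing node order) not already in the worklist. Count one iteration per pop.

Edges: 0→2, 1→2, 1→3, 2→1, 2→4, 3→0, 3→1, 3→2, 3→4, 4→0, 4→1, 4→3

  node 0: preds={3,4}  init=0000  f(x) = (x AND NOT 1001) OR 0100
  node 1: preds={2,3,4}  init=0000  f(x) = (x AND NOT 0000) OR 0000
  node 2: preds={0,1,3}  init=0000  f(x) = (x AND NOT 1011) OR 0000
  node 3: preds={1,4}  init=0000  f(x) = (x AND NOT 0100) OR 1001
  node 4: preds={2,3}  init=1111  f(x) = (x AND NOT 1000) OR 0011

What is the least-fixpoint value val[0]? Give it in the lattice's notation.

0110

Iteration log — 8 steps:
  step 1. node 0  ⊔preds=1111  new=0110  old=0000  +wl: 
  step 2. node 1  ⊔preds=1111  new=1111  old=0000  +wl: 
  step 3. node 2  ⊔preds=1111  new=0100  old=0000  +wl: 1
  step 4. node 3  ⊔preds=1111  new=1011  old=0000  +wl: 0,2
  step 5. node 4  ⊔preds=1111  new=1111  stable
  step 6. node 1  ⊔preds=1111  new=1111  stable
  step 7. node 0  ⊔preds=1111  new=0110  stable
  step 8. node 2  ⊔preds=1111  new=0100  stable

Least fixpoint reached:
  node 0: 0110
  node 1: 1111
  node 2: 0100
  node 3: 1011
  node 4: 1111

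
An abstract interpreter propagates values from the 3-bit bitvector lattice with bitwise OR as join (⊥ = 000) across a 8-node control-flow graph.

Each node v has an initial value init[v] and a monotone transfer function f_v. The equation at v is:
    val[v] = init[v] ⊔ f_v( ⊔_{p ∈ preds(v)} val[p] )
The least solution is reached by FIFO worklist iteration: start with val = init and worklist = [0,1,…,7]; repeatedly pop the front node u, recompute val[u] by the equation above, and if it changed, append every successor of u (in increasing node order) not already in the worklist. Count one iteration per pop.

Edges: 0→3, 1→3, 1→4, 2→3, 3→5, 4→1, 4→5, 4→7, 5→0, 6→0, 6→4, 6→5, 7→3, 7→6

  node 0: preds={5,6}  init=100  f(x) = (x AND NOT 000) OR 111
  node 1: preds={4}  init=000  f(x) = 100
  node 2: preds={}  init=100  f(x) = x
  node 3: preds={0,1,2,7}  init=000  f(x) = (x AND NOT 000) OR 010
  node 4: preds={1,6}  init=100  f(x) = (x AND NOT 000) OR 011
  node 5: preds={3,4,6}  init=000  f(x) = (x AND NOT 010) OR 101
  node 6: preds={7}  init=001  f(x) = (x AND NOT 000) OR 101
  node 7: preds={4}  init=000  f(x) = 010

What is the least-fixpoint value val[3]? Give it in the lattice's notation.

111

Worklist (17 pops):
  #1 pop 0: in=001 → 111 (was 100); enqueue []
  #2 pop 1: in=100 → 100 (was 000); enqueue []
  #3 pop 2: in=000 → 100 (no change)
  #4 pop 3: in=111 → 111 (was 000); enqueue []
  #5 pop 4: in=101 → 111 (was 100); enqueue [1]
  #6 pop 5: in=111 → 101 (was 000); enqueue [0]
  #7 pop 6: in=000 → 101 (was 001); enqueue [4,5]
  #8 pop 7: in=111 → 010 (was 000); enqueue [3,6]
  #9 pop 1: in=111 → 100 (no change)
  #10 pop 0: in=101 → 111 (no change)
  #11 pop 4: in=101 → 111 (no change)
  #12 pop 5: in=111 → 101 (no change)
  #13 pop 3: in=111 → 111 (no change)
  #14 pop 6: in=010 → 111 (was 101); enqueue [0,4,5]
  #15 pop 0: in=111 → 111 (no change)
  #16 pop 4: in=111 → 111 (no change)
  #17 pop 5: in=111 → 101 (no change)

Fixpoint:
  val[0] = 111
  val[1] = 100
  val[2] = 100
  val[3] = 111
  val[4] = 111
  val[5] = 101
  val[6] = 111
  val[7] = 010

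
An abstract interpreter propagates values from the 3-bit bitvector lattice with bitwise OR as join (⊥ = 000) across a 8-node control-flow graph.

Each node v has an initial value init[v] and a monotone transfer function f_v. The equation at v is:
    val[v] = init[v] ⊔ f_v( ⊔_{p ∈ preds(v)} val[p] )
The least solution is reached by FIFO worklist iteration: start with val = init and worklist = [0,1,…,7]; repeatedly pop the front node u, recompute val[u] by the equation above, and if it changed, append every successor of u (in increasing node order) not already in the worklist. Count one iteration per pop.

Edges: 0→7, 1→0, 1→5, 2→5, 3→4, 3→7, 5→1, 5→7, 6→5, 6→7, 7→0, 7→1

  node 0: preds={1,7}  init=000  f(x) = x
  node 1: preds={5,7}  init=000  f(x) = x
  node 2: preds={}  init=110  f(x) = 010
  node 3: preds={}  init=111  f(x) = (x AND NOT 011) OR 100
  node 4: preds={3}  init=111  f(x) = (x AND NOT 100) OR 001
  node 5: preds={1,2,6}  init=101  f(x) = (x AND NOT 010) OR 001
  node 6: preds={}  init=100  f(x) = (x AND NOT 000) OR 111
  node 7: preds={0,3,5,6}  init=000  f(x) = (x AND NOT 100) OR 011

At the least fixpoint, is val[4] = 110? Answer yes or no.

no

Worklist (14 pops):
  #1 pop 0: in=000 → 000 (no change)
  #2 pop 1: in=101 → 101 (was 000); enqueue [0]
  #3 pop 2: in=000 → 110 (no change)
  #4 pop 3: in=000 → 111 (no change)
  #5 pop 4: in=111 → 111 (no change)
  #6 pop 5: in=111 → 101 (no change)
  #7 pop 6: in=000 → 111 (was 100); enqueue [5]
  #8 pop 7: in=111 → 011 (was 000); enqueue [1]
  #9 pop 0: in=111 → 111 (was 000); enqueue [7]
  #10 pop 5: in=111 → 101 (no change)
  #11 pop 1: in=111 → 111 (was 101); enqueue [0,5]
  #12 pop 7: in=111 → 011 (no change)
  #13 pop 0: in=111 → 111 (no change)
  #14 pop 5: in=111 → 101 (no change)

Fixpoint:
  val[0] = 111
  val[1] = 111
  val[2] = 110
  val[3] = 111
  val[4] = 111
  val[5] = 101
  val[6] = 111
  val[7] = 011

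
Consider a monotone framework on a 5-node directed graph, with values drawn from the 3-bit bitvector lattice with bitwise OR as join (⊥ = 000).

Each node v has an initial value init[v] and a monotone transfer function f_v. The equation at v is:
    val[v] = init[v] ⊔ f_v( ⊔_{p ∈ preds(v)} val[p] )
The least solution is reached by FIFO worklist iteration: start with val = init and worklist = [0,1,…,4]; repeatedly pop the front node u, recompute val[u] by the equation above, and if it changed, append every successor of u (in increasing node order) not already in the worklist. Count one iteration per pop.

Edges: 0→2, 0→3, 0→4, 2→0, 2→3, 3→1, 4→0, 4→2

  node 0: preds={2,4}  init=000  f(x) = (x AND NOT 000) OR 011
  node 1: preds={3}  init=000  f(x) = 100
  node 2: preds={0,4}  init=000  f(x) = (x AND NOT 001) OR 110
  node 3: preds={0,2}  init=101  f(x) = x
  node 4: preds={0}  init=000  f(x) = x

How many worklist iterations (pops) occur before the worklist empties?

Trace (12 dequeues):
  [1] u=0 | in 000 | out 011 | prev 000 | push {}
  [2] u=1 | in 101 | out 100 | prev 000 | push {}
  [3] u=2 | in 011 | out 110 | prev 000 | push {0}
  [4] u=3 | in 111 | out 111 | prev 101 | push {1}
  [5] u=4 | in 011 | out 011 | prev 000 | push {2}
  [6] u=0 | in 111 | out 111 | prev 011 | push {3,4}
  [7] u=1 | in 111 | out 100 | ==
  [8] u=2 | in 111 | out 110 | ==
  [9] u=3 | in 111 | out 111 | ==
  [10] u=4 | in 111 | out 111 | prev 011 | push {0,2}
  [11] u=0 | in 111 | out 111 | ==
  [12] u=2 | in 111 | out 110 | ==

Converged values:
  [0] 111
  [1] 100
  [2] 110
  [3] 111
  [4] 111

12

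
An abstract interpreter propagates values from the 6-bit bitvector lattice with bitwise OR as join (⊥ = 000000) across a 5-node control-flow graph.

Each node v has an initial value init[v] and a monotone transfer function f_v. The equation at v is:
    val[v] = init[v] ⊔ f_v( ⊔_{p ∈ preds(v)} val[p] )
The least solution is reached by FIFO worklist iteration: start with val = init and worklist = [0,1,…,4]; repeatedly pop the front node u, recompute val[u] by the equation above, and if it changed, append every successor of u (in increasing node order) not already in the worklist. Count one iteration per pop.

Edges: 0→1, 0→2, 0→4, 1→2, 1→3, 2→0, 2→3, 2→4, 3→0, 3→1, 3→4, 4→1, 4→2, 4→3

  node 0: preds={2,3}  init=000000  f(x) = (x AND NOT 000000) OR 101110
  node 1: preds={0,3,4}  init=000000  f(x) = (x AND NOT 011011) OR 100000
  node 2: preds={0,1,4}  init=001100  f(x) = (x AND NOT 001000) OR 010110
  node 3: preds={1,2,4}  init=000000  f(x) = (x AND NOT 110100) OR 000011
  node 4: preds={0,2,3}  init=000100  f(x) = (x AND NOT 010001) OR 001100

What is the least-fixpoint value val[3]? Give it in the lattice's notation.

001011

Trace (11 dequeues):
  [1] u=0 | in 001100 | out 101110 | prev 000000 | push {}
  [2] u=1 | in 101110 | out 100100 | prev 000000 | push {}
  [3] u=2 | in 101110 | out 111110 | prev 001100 | push {0}
  [4] u=3 | in 111110 | out 001011 | prev 000000 | push {1}
  [5] u=4 | in 111111 | out 101110 | prev 000100 | push {2,3}
  [6] u=0 | in 111111 | out 111111 | prev 101110 | push {4}
  [7] u=1 | in 111111 | out 100100 | ==
  [8] u=2 | in 111111 | out 111111 | prev 111110 | push {0}
  [9] u=3 | in 111111 | out 001011 | ==
  [10] u=4 | in 111111 | out 101110 | ==
  [11] u=0 | in 111111 | out 111111 | ==

Converged values:
  [0] 111111
  [1] 100100
  [2] 111111
  [3] 001011
  [4] 101110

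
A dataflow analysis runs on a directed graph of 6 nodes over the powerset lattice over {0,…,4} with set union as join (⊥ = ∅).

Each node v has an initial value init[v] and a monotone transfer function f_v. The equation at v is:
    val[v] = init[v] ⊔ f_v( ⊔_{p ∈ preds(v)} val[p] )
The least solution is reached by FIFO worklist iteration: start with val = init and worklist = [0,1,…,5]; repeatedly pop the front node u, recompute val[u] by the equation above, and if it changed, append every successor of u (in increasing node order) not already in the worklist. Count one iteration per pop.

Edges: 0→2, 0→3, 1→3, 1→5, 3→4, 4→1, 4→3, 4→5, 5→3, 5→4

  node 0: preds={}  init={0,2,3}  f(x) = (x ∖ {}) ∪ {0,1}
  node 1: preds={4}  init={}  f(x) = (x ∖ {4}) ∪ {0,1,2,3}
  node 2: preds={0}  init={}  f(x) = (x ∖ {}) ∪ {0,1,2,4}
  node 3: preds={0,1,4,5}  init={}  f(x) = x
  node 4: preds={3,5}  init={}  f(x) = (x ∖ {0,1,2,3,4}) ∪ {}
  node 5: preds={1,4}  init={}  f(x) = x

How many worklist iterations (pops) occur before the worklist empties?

8

Iteration log — 8 steps:
  step 1. node 0  ⊔preds={}  new={0,1,2,3}  old={0,2,3}  +wl: 
  step 2. node 1  ⊔preds={}  new={0,1,2,3}  old={}  +wl: 
  step 3. node 2  ⊔preds={0,1,2,3}  new={0,1,2,3,4}  old={}  +wl: 
  step 4. node 3  ⊔preds={0,1,2,3}  new={0,1,2,3}  old={}  +wl: 
  step 5. node 4  ⊔preds={0,1,2,3}  new={}  stable
  step 6. node 5  ⊔preds={0,1,2,3}  new={0,1,2,3}  old={}  +wl: 3,4
  step 7. node 3  ⊔preds={0,1,2,3}  new={0,1,2,3}  stable
  step 8. node 4  ⊔preds={0,1,2,3}  new={}  stable

Least fixpoint reached:
  node 0: {0,1,2,3}
  node 1: {0,1,2,3}
  node 2: {0,1,2,3,4}
  node 3: {0,1,2,3}
  node 4: {}
  node 5: {0,1,2,3}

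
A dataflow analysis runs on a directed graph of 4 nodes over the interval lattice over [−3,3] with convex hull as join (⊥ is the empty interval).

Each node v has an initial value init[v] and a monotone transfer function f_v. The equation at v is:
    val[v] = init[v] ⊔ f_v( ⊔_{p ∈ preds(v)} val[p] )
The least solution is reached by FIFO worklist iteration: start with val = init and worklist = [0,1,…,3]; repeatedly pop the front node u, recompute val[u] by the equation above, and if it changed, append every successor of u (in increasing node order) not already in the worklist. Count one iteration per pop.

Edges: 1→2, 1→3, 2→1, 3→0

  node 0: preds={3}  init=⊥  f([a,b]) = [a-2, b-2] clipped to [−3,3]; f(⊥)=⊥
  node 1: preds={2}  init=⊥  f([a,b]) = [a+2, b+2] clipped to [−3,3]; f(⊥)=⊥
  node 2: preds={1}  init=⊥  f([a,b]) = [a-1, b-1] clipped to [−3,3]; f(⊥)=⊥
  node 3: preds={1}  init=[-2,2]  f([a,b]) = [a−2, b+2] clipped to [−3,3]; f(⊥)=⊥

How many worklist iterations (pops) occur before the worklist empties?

4

Trace (4 dequeues):
  [1] u=0 | in [-2,2] | out [-3,0] | prev ⊥ | push {}
  [2] u=1 | in ⊥ | out ⊥ | ==
  [3] u=2 | in ⊥ | out ⊥ | ==
  [4] u=3 | in ⊥ | out [-2,2] | ==

Converged values:
  [0] [-3,0]
  [1] ⊥
  [2] ⊥
  [3] [-2,2]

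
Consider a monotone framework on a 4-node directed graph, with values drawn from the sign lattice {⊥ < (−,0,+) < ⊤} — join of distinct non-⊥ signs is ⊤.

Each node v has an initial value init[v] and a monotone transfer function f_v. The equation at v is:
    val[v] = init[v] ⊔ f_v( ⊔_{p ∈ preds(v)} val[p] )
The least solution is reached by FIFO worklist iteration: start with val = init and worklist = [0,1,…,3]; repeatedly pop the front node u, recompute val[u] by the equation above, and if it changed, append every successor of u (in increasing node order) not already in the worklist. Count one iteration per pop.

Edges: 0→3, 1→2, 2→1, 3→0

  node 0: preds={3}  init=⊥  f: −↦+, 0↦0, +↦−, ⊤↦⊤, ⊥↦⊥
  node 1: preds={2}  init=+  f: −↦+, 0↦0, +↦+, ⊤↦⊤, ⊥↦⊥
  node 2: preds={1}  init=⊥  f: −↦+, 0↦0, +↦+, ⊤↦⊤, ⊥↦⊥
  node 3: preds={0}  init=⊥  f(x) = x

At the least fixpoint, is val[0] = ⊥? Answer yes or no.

yes

Worklist (5 pops):
  #1 pop 0: in=⊥ → ⊥ (no change)
  #2 pop 1: in=⊥ → + (no change)
  #3 pop 2: in=+ → + (was ⊥); enqueue [1]
  #4 pop 3: in=⊥ → ⊥ (no change)
  #5 pop 1: in=+ → + (no change)

Fixpoint:
  val[0] = ⊥
  val[1] = +
  val[2] = +
  val[3] = ⊥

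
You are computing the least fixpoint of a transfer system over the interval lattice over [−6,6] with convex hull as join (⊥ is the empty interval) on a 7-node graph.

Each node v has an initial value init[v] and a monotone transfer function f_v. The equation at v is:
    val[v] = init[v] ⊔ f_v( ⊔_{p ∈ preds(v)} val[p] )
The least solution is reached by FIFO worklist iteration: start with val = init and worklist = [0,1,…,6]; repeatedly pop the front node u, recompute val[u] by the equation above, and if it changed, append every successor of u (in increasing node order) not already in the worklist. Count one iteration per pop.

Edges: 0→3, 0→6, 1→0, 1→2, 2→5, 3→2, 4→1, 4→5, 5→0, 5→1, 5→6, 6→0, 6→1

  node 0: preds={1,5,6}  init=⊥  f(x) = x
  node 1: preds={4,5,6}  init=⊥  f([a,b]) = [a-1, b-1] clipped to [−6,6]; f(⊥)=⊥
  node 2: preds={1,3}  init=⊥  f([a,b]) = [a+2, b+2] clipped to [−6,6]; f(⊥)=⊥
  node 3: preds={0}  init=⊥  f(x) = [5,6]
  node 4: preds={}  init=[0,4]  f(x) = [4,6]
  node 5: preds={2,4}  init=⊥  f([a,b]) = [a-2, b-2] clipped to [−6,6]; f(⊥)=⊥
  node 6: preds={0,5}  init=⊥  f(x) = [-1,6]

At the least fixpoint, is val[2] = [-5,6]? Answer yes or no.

Trace (45 dequeues):
  [1] u=0 | in ⊥ | out ⊥ | ==
  [2] u=1 | in [0,4] | out [-1,3] | prev ⊥ | push {0}
  [3] u=2 | in [-1,3] | out [1,5] | prev ⊥ | push {}
  [4] u=3 | in ⊥ | out [5,6] | prev ⊥ | push {2}
  [5] u=4 | in ⊥ | out [0,6] | prev [0,4] | push {1}
  [6] u=5 | in [0,6] | out [-2,4] | prev ⊥ | push {}
  [7] u=6 | in [-2,4] | out [-1,6] | prev ⊥ | push {}
  [8] u=0 | in [-2,6] | out [-2,6] | prev ⊥ | push {3,6}
  [9] u=2 | in [-1,6] | out [1,6] | prev [1,5] | push {5}
  [10] u=1 | in [-2,6] | out [-3,5] | prev [-1,3] | push {0,2}
  [11] u=3 | in [-2,6] | out [5,6] | ==
  [12] u=6 | in [-2,6] | out [-1,6] | ==
  [13] u=5 | in [0,6] | out [-2,4] | ==
  [14] u=0 | in [-3,6] | out [-3,6] | prev [-2,6] | push {3,6}
  [15] u=2 | in [-3,6] | out [-1,6] | prev [1,6] | push {5}
  [16] u=3 | in [-3,6] | out [5,6] | ==
  [17] u=6 | in [-3,6] | out [-1,6] | ==
  [18] u=5 | in [-1,6] | out [-3,4] | prev [-2,4] | push {0,1,6}
  [19] u=0 | in [-3,6] | out [-3,6] | ==
  [20] u=1 | in [-3,6] | out [-4,5] | prev [-3,5] | push {0,2}
  [21] u=6 | in [-3,6] | out [-1,6] | ==
  [22] u=0 | in [-4,6] | out [-4,6] | prev [-3,6] | push {3,6}
  [23] u=2 | in [-4,6] | out [-2,6] | prev [-1,6] | push {5}
  [24] u=3 | in [-4,6] | out [5,6] | ==
  [25] u=6 | in [-4,6] | out [-1,6] | ==
  [26] u=5 | in [-2,6] | out [-4,4] | prev [-3,4] | push {0,1,6}
  [27] u=0 | in [-4,6] | out [-4,6] | ==
  [28] u=1 | in [-4,6] | out [-5,5] | prev [-4,5] | push {0,2}
  [29] u=6 | in [-4,6] | out [-1,6] | ==
  [30] u=0 | in [-5,6] | out [-5,6] | prev [-4,6] | push {3,6}
  [31] u=2 | in [-5,6] | out [-3,6] | prev [-2,6] | push {5}
  [32] u=3 | in [-5,6] | out [5,6] | ==
  [33] u=6 | in [-5,6] | out [-1,6] | ==
  [34] u=5 | in [-3,6] | out [-5,4] | prev [-4,4] | push {0,1,6}
  [35] u=0 | in [-5,6] | out [-5,6] | ==
  [36] u=1 | in [-5,6] | out [-6,5] | prev [-5,5] | push {0,2}
  [37] u=6 | in [-5,6] | out [-1,6] | ==
  [38] u=0 | in [-6,6] | out [-6,6] | prev [-5,6] | push {3,6}
  [39] u=2 | in [-6,6] | out [-4,6] | prev [-3,6] | push {5}
  [40] u=3 | in [-6,6] | out [5,6] | ==
  [41] u=6 | in [-6,6] | out [-1,6] | ==
  [42] u=5 | in [-4,6] | out [-6,4] | prev [-5,4] | push {0,1,6}
  [43] u=0 | in [-6,6] | out [-6,6] | ==
  [44] u=1 | in [-6,6] | out [-6,5] | ==
  [45] u=6 | in [-6,6] | out [-1,6] | ==

Converged values:
  [0] [-6,6]
  [1] [-6,5]
  [2] [-4,6]
  [3] [5,6]
  [4] [0,6]
  [5] [-6,4]
  [6] [-1,6]

no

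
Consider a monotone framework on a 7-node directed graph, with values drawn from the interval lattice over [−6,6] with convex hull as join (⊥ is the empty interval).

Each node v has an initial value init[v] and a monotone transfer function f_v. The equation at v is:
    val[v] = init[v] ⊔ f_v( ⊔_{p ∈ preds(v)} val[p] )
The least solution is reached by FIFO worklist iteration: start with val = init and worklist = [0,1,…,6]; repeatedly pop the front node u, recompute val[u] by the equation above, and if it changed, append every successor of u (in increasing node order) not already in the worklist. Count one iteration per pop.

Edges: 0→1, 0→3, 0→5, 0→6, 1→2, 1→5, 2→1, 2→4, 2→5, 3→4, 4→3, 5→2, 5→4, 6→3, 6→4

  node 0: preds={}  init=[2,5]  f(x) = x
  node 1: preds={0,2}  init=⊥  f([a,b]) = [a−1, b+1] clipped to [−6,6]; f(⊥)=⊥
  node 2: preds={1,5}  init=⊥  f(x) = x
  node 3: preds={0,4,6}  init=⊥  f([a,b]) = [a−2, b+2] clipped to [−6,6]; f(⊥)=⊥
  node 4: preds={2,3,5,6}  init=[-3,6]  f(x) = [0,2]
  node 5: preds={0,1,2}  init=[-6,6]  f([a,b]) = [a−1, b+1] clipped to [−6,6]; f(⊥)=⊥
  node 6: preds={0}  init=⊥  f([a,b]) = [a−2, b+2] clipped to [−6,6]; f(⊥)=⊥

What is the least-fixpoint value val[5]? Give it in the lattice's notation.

[-6,6]

Worklist (12 pops):
  #1 pop 0: in=⊥ → [2,5] (no change)
  #2 pop 1: in=[2,5] → [1,6] (was ⊥); enqueue []
  #3 pop 2: in=[-6,6] → [-6,6] (was ⊥); enqueue [1]
  #4 pop 3: in=[-3,6] → [-5,6] (was ⊥); enqueue []
  #5 pop 4: in=[-6,6] → [-3,6] (no change)
  #6 pop 5: in=[-6,6] → [-6,6] (no change)
  #7 pop 6: in=[2,5] → [0,6] (was ⊥); enqueue [3,4]
  #8 pop 1: in=[-6,6] → [-6,6] (was [1,6]); enqueue [2,5]
  #9 pop 3: in=[-3,6] → [-5,6] (no change)
  #10 pop 4: in=[-6,6] → [-3,6] (no change)
  #11 pop 2: in=[-6,6] → [-6,6] (no change)
  #12 pop 5: in=[-6,6] → [-6,6] (no change)

Fixpoint:
  val[0] = [2,5]
  val[1] = [-6,6]
  val[2] = [-6,6]
  val[3] = [-5,6]
  val[4] = [-3,6]
  val[5] = [-6,6]
  val[6] = [0,6]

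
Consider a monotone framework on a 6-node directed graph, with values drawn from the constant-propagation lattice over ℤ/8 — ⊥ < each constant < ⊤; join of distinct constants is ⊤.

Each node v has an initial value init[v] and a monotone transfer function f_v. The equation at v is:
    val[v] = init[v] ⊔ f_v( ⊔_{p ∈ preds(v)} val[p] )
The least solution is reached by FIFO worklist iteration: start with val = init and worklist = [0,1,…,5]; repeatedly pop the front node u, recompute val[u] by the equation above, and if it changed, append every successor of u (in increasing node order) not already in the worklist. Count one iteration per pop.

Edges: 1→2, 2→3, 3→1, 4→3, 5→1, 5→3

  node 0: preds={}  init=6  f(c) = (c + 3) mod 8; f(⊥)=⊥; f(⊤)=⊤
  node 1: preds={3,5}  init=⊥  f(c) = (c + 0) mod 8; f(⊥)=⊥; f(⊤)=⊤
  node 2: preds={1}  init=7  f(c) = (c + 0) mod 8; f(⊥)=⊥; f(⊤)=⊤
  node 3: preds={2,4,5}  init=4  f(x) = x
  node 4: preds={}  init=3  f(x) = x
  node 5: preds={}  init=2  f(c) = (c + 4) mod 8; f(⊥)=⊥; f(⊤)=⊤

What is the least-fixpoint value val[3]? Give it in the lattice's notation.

⊤

Worklist (7 pops):
  #1 pop 0: in=⊥ → 6 (no change)
  #2 pop 1: in=⊤ → ⊤ (was ⊥); enqueue []
  #3 pop 2: in=⊤ → ⊤ (was 7); enqueue []
  #4 pop 3: in=⊤ → ⊤ (was 4); enqueue [1]
  #5 pop 4: in=⊥ → 3 (no change)
  #6 pop 5: in=⊥ → 2 (no change)
  #7 pop 1: in=⊤ → ⊤ (no change)

Fixpoint:
  val[0] = 6
  val[1] = ⊤
  val[2] = ⊤
  val[3] = ⊤
  val[4] = 3
  val[5] = 2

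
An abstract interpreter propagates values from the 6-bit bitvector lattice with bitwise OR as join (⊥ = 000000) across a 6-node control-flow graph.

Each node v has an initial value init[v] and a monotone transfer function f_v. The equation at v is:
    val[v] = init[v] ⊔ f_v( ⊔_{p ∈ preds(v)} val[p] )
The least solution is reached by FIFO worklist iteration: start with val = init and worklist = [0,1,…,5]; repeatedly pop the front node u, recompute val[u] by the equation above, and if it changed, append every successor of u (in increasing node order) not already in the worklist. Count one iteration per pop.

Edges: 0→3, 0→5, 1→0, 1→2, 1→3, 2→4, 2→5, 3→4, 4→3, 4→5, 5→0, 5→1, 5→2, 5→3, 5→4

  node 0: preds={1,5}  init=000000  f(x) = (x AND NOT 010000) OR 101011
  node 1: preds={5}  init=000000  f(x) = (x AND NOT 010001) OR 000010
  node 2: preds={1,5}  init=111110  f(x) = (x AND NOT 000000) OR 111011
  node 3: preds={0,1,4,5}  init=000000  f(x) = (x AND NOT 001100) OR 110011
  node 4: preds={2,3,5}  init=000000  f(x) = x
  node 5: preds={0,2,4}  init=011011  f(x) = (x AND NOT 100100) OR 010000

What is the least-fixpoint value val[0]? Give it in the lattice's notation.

Worklist (8 pops):
  #1 pop 0: in=011011 → 101011 (was 000000); enqueue []
  #2 pop 1: in=011011 → 001010 (was 000000); enqueue [0]
  #3 pop 2: in=011011 → 111111 (was 111110); enqueue []
  #4 pop 3: in=111011 → 110011 (was 000000); enqueue []
  #5 pop 4: in=111111 → 111111 (was 000000); enqueue [3]
  #6 pop 5: in=111111 → 011011 (no change)
  #7 pop 0: in=011011 → 101011 (no change)
  #8 pop 3: in=111111 → 110011 (no change)

Fixpoint:
  val[0] = 101011
  val[1] = 001010
  val[2] = 111111
  val[3] = 110011
  val[4] = 111111
  val[5] = 011011

101011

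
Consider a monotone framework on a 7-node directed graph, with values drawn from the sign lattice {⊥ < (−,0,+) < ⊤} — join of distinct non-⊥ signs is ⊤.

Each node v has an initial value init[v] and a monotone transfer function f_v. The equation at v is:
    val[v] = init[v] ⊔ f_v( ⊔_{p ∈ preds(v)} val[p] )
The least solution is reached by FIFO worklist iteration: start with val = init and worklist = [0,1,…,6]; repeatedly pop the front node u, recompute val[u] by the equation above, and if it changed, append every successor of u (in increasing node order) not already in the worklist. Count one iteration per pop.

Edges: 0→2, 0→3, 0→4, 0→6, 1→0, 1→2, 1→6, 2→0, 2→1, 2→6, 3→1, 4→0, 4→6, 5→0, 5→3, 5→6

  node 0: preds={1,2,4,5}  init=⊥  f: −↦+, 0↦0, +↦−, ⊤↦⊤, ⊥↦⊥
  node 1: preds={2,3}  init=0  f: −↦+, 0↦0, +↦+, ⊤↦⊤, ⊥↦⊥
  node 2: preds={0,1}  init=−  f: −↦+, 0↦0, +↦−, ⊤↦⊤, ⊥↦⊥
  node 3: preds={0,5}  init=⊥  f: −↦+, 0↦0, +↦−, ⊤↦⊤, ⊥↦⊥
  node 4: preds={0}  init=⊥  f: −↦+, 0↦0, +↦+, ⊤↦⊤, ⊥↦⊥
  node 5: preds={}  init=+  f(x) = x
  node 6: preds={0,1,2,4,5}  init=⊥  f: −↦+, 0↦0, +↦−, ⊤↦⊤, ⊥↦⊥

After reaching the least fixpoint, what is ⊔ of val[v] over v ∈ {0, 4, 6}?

⊤

Iteration log — 9 steps:
  step 1. node 0  ⊔preds=⊤  new=⊤  old=⊥  +wl: 
  step 2. node 1  ⊔preds=−  new=⊤  old=0  +wl: 0
  step 3. node 2  ⊔preds=⊤  new=⊤  old=−  +wl: 1
  step 4. node 3  ⊔preds=⊤  new=⊤  old=⊥  +wl: 
  step 5. node 4  ⊔preds=⊤  new=⊤  old=⊥  +wl: 
  step 6. node 5  ⊔preds=⊥  new=+  stable
  step 7. node 6  ⊔preds=⊤  new=⊤  old=⊥  +wl: 
  step 8. node 0  ⊔preds=⊤  new=⊤  stable
  step 9. node 1  ⊔preds=⊤  new=⊤  stable

Least fixpoint reached:
  node 0: ⊤
  node 1: ⊤
  node 2: ⊤
  node 3: ⊤
  node 4: ⊤
  node 5: +
  node 6: ⊤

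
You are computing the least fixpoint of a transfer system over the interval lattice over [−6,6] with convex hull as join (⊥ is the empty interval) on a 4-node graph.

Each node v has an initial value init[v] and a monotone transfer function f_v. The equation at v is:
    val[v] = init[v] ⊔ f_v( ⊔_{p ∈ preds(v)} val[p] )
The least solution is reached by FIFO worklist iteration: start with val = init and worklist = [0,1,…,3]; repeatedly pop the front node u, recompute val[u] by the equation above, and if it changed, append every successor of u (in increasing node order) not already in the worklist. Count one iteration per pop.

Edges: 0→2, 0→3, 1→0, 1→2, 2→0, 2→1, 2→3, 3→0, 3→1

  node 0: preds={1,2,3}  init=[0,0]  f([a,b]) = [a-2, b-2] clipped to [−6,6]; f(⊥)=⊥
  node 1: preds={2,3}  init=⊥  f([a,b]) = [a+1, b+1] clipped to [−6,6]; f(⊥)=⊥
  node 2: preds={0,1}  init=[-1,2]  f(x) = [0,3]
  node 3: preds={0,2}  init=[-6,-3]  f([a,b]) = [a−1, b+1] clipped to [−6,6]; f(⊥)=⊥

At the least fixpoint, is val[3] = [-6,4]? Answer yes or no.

yes

Worklist (11 pops):
  #1 pop 0: in=[-6,2] → [-6,0] (was [0,0]); enqueue []
  #2 pop 1: in=[-6,2] → [-5,3] (was ⊥); enqueue [0]
  #3 pop 2: in=[-6,3] → [-1,3] (was [-1,2]); enqueue [1]
  #4 pop 3: in=[-6,3] → [-6,4] (was [-6,-3]); enqueue []
  #5 pop 0: in=[-6,4] → [-6,2] (was [-6,0]); enqueue [2,3]
  #6 pop 1: in=[-6,4] → [-5,5] (was [-5,3]); enqueue [0]
  #7 pop 2: in=[-6,5] → [-1,3] (no change)
  #8 pop 3: in=[-6,3] → [-6,4] (no change)
  #9 pop 0: in=[-6,5] → [-6,3] (was [-6,2]); enqueue [2,3]
  #10 pop 2: in=[-6,5] → [-1,3] (no change)
  #11 pop 3: in=[-6,3] → [-6,4] (no change)

Fixpoint:
  val[0] = [-6,3]
  val[1] = [-5,5]
  val[2] = [-1,3]
  val[3] = [-6,4]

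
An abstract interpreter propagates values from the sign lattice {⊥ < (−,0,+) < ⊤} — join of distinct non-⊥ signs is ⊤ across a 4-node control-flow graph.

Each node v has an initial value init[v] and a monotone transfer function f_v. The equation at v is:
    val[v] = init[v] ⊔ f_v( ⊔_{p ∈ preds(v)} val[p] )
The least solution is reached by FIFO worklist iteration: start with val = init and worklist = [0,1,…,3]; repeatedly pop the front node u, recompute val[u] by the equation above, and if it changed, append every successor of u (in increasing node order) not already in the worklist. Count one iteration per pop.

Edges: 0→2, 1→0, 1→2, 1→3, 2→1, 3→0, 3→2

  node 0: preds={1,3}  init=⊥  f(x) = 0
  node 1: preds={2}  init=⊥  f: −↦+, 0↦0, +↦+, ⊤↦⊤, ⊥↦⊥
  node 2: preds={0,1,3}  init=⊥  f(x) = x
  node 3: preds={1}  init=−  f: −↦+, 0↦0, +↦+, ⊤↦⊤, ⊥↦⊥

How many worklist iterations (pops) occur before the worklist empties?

10

Trace (10 dequeues):
  [1] u=0 | in − | out 0 | prev ⊥ | push {}
  [2] u=1 | in ⊥ | out ⊥ | ==
  [3] u=2 | in ⊤ | out ⊤ | prev ⊥ | push {1}
  [4] u=3 | in ⊥ | out − | ==
  [5] u=1 | in ⊤ | out ⊤ | prev ⊥ | push {0,2,3}
  [6] u=0 | in ⊤ | out 0 | ==
  [7] u=2 | in ⊤ | out ⊤ | ==
  [8] u=3 | in ⊤ | out ⊤ | prev − | push {0,2}
  [9] u=0 | in ⊤ | out 0 | ==
  [10] u=2 | in ⊤ | out ⊤ | ==

Converged values:
  [0] 0
  [1] ⊤
  [2] ⊤
  [3] ⊤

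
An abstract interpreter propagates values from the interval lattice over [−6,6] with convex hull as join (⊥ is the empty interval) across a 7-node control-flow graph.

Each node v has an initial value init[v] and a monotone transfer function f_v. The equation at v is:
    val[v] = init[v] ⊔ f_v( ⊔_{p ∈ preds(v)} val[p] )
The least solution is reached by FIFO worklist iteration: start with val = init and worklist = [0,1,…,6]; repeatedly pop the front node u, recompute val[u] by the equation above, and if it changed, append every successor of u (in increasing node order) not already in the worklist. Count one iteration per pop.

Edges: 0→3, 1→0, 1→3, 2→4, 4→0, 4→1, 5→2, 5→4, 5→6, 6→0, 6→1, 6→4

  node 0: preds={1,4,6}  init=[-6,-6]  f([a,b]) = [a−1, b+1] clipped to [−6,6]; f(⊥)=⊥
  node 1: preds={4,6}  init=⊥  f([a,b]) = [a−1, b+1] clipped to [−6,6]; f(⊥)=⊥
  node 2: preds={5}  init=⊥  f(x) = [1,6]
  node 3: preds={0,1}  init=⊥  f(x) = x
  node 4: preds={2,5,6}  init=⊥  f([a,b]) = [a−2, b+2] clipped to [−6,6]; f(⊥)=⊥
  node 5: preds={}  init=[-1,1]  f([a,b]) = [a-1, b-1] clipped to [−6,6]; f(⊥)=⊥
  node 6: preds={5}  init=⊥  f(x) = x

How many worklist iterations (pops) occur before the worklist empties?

12

Worklist (12 pops):
  #1 pop 0: in=⊥ → [-6,-6] (no change)
  #2 pop 1: in=⊥ → ⊥ (no change)
  #3 pop 2: in=[-1,1] → [1,6] (was ⊥); enqueue []
  #4 pop 3: in=[-6,-6] → [-6,-6] (was ⊥); enqueue []
  #5 pop 4: in=[-1,6] → [-3,6] (was ⊥); enqueue [0,1]
  #6 pop 5: in=⊥ → [-1,1] (no change)
  #7 pop 6: in=[-1,1] → [-1,1] (was ⊥); enqueue [4]
  #8 pop 0: in=[-3,6] → [-6,6] (was [-6,-6]); enqueue [3]
  #9 pop 1: in=[-3,6] → [-4,6] (was ⊥); enqueue [0]
  #10 pop 4: in=[-1,6] → [-3,6] (no change)
  #11 pop 3: in=[-6,6] → [-6,6] (was [-6,-6]); enqueue []
  #12 pop 0: in=[-4,6] → [-6,6] (no change)

Fixpoint:
  val[0] = [-6,6]
  val[1] = [-4,6]
  val[2] = [1,6]
  val[3] = [-6,6]
  val[4] = [-3,6]
  val[5] = [-1,1]
  val[6] = [-1,1]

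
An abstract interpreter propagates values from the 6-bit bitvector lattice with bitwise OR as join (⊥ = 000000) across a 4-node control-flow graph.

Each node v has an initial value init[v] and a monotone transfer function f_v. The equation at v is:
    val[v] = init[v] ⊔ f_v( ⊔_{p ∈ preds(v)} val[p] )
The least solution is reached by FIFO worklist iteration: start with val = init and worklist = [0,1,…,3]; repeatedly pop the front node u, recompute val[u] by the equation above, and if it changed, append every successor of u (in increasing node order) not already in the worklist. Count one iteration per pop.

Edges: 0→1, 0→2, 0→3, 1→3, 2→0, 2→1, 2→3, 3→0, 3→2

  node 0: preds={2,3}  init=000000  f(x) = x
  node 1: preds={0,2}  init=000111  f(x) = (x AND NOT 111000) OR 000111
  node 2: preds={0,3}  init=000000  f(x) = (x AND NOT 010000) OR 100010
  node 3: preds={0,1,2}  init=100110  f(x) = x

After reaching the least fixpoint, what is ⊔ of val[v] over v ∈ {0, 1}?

Worklist (10 pops):
  #1 pop 0: in=100110 → 100110 (was 000000); enqueue []
  #2 pop 1: in=100110 → 000111 (no change)
  #3 pop 2: in=100110 → 100110 (was 000000); enqueue [0,1]
  #4 pop 3: in=100111 → 100111 (was 100110); enqueue [2]
  #5 pop 0: in=100111 → 100111 (was 100110); enqueue [3]
  #6 pop 1: in=100111 → 000111 (no change)
  #7 pop 2: in=100111 → 100111 (was 100110); enqueue [0,1]
  #8 pop 3: in=100111 → 100111 (no change)
  #9 pop 0: in=100111 → 100111 (no change)
  #10 pop 1: in=100111 → 000111 (no change)

Fixpoint:
  val[0] = 100111
  val[1] = 000111
  val[2] = 100111
  val[3] = 100111

100111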